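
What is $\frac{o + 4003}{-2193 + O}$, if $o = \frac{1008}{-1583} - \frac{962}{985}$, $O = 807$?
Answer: $- \frac{6239182039}{2161127430} \approx -2.887$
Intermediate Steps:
$o = - \frac{2515726}{1559255}$ ($o = 1008 \left(- \frac{1}{1583}\right) - \frac{962}{985} = - \frac{1008}{1583} - \frac{962}{985} = - \frac{2515726}{1559255} \approx -1.6134$)
$\frac{o + 4003}{-2193 + O} = \frac{- \frac{2515726}{1559255} + 4003}{-2193 + 807} = \frac{6239182039}{1559255 \left(-1386\right)} = \frac{6239182039}{1559255} \left(- \frac{1}{1386}\right) = - \frac{6239182039}{2161127430}$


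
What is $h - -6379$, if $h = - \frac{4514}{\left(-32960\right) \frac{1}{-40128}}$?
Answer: $\frac{454907}{515} \approx 883.31$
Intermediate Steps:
$h = - \frac{2830278}{515}$ ($h = - \frac{4514}{\left(-32960\right) \left(- \frac{1}{40128}\right)} = - \frac{4514}{\frac{515}{627}} = \left(-4514\right) \frac{627}{515} = - \frac{2830278}{515} \approx -5495.7$)
$h - -6379 = - \frac{2830278}{515} - -6379 = - \frac{2830278}{515} + 6379 = \frac{454907}{515}$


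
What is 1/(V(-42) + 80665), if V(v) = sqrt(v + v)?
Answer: 80665/6506842309 - 2*I*sqrt(21)/6506842309 ≈ 1.2397e-5 - 1.4085e-9*I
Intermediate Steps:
V(v) = sqrt(2)*sqrt(v) (V(v) = sqrt(2*v) = sqrt(2)*sqrt(v))
1/(V(-42) + 80665) = 1/(sqrt(2)*sqrt(-42) + 80665) = 1/(sqrt(2)*(I*sqrt(42)) + 80665) = 1/(2*I*sqrt(21) + 80665) = 1/(80665 + 2*I*sqrt(21))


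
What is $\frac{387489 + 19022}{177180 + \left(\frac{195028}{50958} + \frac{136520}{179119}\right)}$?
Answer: $\frac{1855223926409511}{808630245320426} \approx 2.2943$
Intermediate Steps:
$\frac{387489 + 19022}{177180 + \left(\frac{195028}{50958} + \frac{136520}{179119}\right)} = \frac{406511}{177180 + \left(195028 \cdot \frac{1}{50958} + 136520 \cdot \frac{1}{179119}\right)} = \frac{406511}{177180 + \left(\frac{97514}{25479} + \frac{136520}{179119}\right)} = \frac{406511}{177180 + \frac{20945003246}{4563773001}} = \frac{406511}{\frac{808630245320426}{4563773001}} = 406511 \cdot \frac{4563773001}{808630245320426} = \frac{1855223926409511}{808630245320426}$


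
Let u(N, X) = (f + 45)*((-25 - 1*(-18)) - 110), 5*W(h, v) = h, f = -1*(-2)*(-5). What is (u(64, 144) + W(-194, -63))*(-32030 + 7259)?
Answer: 511991799/5 ≈ 1.0240e+8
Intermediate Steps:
f = -10 (f = 2*(-5) = -10)
W(h, v) = h/5
u(N, X) = -4095 (u(N, X) = (-10 + 45)*((-25 - 1*(-18)) - 110) = 35*((-25 + 18) - 110) = 35*(-7 - 110) = 35*(-117) = -4095)
(u(64, 144) + W(-194, -63))*(-32030 + 7259) = (-4095 + (1/5)*(-194))*(-32030 + 7259) = (-4095 - 194/5)*(-24771) = -20669/5*(-24771) = 511991799/5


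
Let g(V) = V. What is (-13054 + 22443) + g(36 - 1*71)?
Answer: 9354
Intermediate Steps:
(-13054 + 22443) + g(36 - 1*71) = (-13054 + 22443) + (36 - 1*71) = 9389 + (36 - 71) = 9389 - 35 = 9354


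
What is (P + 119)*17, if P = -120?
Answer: -17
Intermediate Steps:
(P + 119)*17 = (-120 + 119)*17 = -1*17 = -17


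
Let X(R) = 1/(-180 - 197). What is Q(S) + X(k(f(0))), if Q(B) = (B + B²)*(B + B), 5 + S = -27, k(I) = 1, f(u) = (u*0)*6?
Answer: -23934977/377 ≈ -63488.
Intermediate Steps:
f(u) = 0 (f(u) = 0*6 = 0)
S = -32 (S = -5 - 27 = -32)
X(R) = -1/377 (X(R) = 1/(-377) = -1/377)
Q(B) = 2*B*(B + B²) (Q(B) = (B + B²)*(2*B) = 2*B*(B + B²))
Q(S) + X(k(f(0))) = 2*(-32)²*(1 - 32) - 1/377 = 2*1024*(-31) - 1/377 = -63488 - 1/377 = -23934977/377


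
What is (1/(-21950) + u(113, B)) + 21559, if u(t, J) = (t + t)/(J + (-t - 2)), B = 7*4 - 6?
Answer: 44004503857/2041350 ≈ 21557.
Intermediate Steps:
B = 22 (B = 28 - 6 = 22)
u(t, J) = 2*t/(-2 + J - t) (u(t, J) = (2*t)/(J + (-2 - t)) = (2*t)/(-2 + J - t) = 2*t/(-2 + J - t))
(1/(-21950) + u(113, B)) + 21559 = (1/(-21950) - 2*113/(2 + 113 - 1*22)) + 21559 = (-1/21950 - 2*113/(2 + 113 - 22)) + 21559 = (-1/21950 - 2*113/93) + 21559 = (-1/21950 - 2*113*1/93) + 21559 = (-1/21950 - 226/93) + 21559 = -4960793/2041350 + 21559 = 44004503857/2041350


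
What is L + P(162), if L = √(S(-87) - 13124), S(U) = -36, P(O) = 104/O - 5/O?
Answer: 11/18 + 2*I*√3290 ≈ 0.61111 + 114.72*I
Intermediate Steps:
P(O) = 99/O
L = 2*I*√3290 (L = √(-36 - 13124) = √(-13160) = 2*I*√3290 ≈ 114.72*I)
L + P(162) = 2*I*√3290 + 99/162 = 2*I*√3290 + 99*(1/162) = 2*I*√3290 + 11/18 = 11/18 + 2*I*√3290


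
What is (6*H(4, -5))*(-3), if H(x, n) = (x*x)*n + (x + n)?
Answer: 1458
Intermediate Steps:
H(x, n) = n + x + n*x² (H(x, n) = x²*n + (n + x) = n*x² + (n + x) = n + x + n*x²)
(6*H(4, -5))*(-3) = (6*(-5 + 4 - 5*4²))*(-3) = (6*(-5 + 4 - 5*16))*(-3) = (6*(-5 + 4 - 80))*(-3) = (6*(-81))*(-3) = -486*(-3) = 1458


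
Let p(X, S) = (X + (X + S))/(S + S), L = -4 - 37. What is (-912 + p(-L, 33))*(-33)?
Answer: 60077/2 ≈ 30039.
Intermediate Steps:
L = -41
p(X, S) = (S + 2*X)/(2*S) (p(X, S) = (X + (S + X))/((2*S)) = (S + 2*X)*(1/(2*S)) = (S + 2*X)/(2*S))
(-912 + p(-L, 33))*(-33) = (-912 + (-1*(-41) + (1/2)*33)/33)*(-33) = (-912 + (41 + 33/2)/33)*(-33) = (-912 + (1/33)*(115/2))*(-33) = (-912 + 115/66)*(-33) = -60077/66*(-33) = 60077/2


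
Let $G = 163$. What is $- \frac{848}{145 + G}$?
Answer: $- \frac{212}{77} \approx -2.7532$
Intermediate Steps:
$- \frac{848}{145 + G} = - \frac{848}{145 + 163} = - \frac{848}{308} = \left(-848\right) \frac{1}{308} = - \frac{212}{77}$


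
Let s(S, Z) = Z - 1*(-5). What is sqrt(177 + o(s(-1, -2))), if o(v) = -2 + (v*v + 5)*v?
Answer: sqrt(217) ≈ 14.731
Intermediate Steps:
s(S, Z) = 5 + Z (s(S, Z) = Z + 5 = 5 + Z)
o(v) = -2 + v*(5 + v**2) (o(v) = -2 + (v**2 + 5)*v = -2 + (5 + v**2)*v = -2 + v*(5 + v**2))
sqrt(177 + o(s(-1, -2))) = sqrt(177 + (-2 + (5 - 2)**3 + 5*(5 - 2))) = sqrt(177 + (-2 + 3**3 + 5*3)) = sqrt(177 + (-2 + 27 + 15)) = sqrt(177 + 40) = sqrt(217)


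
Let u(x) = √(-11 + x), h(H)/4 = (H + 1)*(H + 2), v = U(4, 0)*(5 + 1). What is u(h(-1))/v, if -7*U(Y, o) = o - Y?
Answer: 7*I*√11/24 ≈ 0.96735*I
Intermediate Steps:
U(Y, o) = -o/7 + Y/7 (U(Y, o) = -(o - Y)/7 = -o/7 + Y/7)
v = 24/7 (v = (-⅐*0 + (⅐)*4)*(5 + 1) = (0 + 4/7)*6 = (4/7)*6 = 24/7 ≈ 3.4286)
h(H) = 4*(1 + H)*(2 + H) (h(H) = 4*((H + 1)*(H + 2)) = 4*((1 + H)*(2 + H)) = 4*(1 + H)*(2 + H))
u(h(-1))/v = √(-11 + (8 + 4*(-1)² + 12*(-1)))/(24/7) = √(-11 + (8 + 4*1 - 12))*(7/24) = √(-11 + (8 + 4 - 12))*(7/24) = √(-11 + 0)*(7/24) = √(-11)*(7/24) = (I*√11)*(7/24) = 7*I*√11/24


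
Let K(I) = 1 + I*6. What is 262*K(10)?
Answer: 15982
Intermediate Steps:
K(I) = 1 + 6*I
262*K(10) = 262*(1 + 6*10) = 262*(1 + 60) = 262*61 = 15982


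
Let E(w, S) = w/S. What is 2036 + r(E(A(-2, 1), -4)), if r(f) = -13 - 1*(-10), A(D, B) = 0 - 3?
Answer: 2033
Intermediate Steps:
A(D, B) = -3
r(f) = -3 (r(f) = -13 + 10 = -3)
2036 + r(E(A(-2, 1), -4)) = 2036 - 3 = 2033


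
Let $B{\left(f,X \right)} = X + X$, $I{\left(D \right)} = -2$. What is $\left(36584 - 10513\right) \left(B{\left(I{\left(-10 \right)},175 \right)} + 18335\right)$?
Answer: $487136635$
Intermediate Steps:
$B{\left(f,X \right)} = 2 X$
$\left(36584 - 10513\right) \left(B{\left(I{\left(-10 \right)},175 \right)} + 18335\right) = \left(36584 - 10513\right) \left(2 \cdot 175 + 18335\right) = 26071 \left(350 + 18335\right) = 26071 \cdot 18685 = 487136635$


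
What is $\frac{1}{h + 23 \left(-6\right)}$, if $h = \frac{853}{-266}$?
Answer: $- \frac{266}{37561} \approx -0.0070818$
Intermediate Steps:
$h = - \frac{853}{266}$ ($h = 853 \left(- \frac{1}{266}\right) = - \frac{853}{266} \approx -3.2068$)
$\frac{1}{h + 23 \left(-6\right)} = \frac{1}{- \frac{853}{266} + 23 \left(-6\right)} = \frac{1}{- \frac{853}{266} - 138} = \frac{1}{- \frac{37561}{266}} = - \frac{266}{37561}$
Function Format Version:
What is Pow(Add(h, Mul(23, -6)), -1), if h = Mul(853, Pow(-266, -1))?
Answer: Rational(-266, 37561) ≈ -0.0070818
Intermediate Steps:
h = Rational(-853, 266) (h = Mul(853, Rational(-1, 266)) = Rational(-853, 266) ≈ -3.2068)
Pow(Add(h, Mul(23, -6)), -1) = Pow(Add(Rational(-853, 266), Mul(23, -6)), -1) = Pow(Add(Rational(-853, 266), -138), -1) = Pow(Rational(-37561, 266), -1) = Rational(-266, 37561)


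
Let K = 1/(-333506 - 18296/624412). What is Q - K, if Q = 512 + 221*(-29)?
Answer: -307005436951621/52061291692 ≈ -5897.0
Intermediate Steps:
Q = -5897 (Q = 512 - 6409 = -5897)
K = -156103/52061291692 (K = 1/(-333506 - 18296*1/624412) = 1/(-333506 - 4574/156103) = 1/(-52061291692/156103) = -156103/52061291692 ≈ -2.9984e-6)
Q - K = -5897 - 1*(-156103/52061291692) = -5897 + 156103/52061291692 = -307005436951621/52061291692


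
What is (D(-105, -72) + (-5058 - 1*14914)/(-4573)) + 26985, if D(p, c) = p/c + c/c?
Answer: 2962406855/109752 ≈ 26992.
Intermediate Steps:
D(p, c) = 1 + p/c (D(p, c) = p/c + 1 = 1 + p/c)
(D(-105, -72) + (-5058 - 1*14914)/(-4573)) + 26985 = ((-72 - 105)/(-72) + (-5058 - 1*14914)/(-4573)) + 26985 = (-1/72*(-177) + (-5058 - 14914)*(-1/4573)) + 26985 = (59/24 - 19972*(-1/4573)) + 26985 = (59/24 + 19972/4573) + 26985 = 749135/109752 + 26985 = 2962406855/109752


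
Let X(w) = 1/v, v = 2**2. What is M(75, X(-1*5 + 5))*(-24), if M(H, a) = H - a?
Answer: -1794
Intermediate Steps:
v = 4
X(w) = 1/4
M(75, X(-1*5 + 5))*(-24) = (75 - 1*1/4)*(-24) = (75 - 1/4)*(-24) = (299/4)*(-24) = -1794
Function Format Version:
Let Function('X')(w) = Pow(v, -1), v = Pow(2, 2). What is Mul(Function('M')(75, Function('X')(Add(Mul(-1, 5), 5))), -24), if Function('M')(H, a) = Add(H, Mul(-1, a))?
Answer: -1794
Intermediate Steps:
v = 4
Function('X')(w) = Rational(1, 4) (Function('X')(w) = Pow(4, -1) = Rational(1, 4))
Mul(Function('M')(75, Function('X')(Add(Mul(-1, 5), 5))), -24) = Mul(Add(75, Mul(-1, Rational(1, 4))), -24) = Mul(Add(75, Rational(-1, 4)), -24) = Mul(Rational(299, 4), -24) = -1794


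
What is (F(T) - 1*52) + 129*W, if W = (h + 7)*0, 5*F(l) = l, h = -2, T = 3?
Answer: -257/5 ≈ -51.400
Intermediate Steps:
F(l) = l/5
W = 0 (W = (-2 + 7)*0 = 5*0 = 0)
(F(T) - 1*52) + 129*W = ((1/5)*3 - 1*52) + 129*0 = (3/5 - 52) + 0 = -257/5 + 0 = -257/5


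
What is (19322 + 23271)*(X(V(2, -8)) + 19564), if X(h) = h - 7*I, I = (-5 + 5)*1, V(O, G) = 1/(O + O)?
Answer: 3333200401/4 ≈ 8.3330e+8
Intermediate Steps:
V(O, G) = 1/(2*O)
I = 0 (I = 0*1 = 0)
X(h) = h (X(h) = h - 7*0 = h + 0 = h)
(19322 + 23271)*(X(V(2, -8)) + 19564) = (19322 + 23271)*((½)/2 + 19564) = 42593*((½)*(½) + 19564) = 42593*(¼ + 19564) = 42593*(78257/4) = 3333200401/4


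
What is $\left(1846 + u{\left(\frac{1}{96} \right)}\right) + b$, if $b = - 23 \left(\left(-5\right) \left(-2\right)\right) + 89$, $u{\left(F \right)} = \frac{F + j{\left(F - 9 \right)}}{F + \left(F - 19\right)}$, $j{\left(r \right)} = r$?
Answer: $\frac{1553686}{911} \approx 1705.5$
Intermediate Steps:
$u{\left(F \right)} = \frac{-9 + 2 F}{-19 + 2 F}$ ($u{\left(F \right)} = \frac{F + \left(F - 9\right)}{F + \left(F - 19\right)} = \frac{F + \left(-9 + F\right)}{F + \left(F - 19\right)} = \frac{-9 + 2 F}{F + \left(-19 + F\right)} = \frac{-9 + 2 F}{-19 + 2 F}$)
$b = -141$ ($b = \left(-23\right) 10 + 89 = -230 + 89 = -141$)
$\left(1846 + u{\left(\frac{1}{96} \right)}\right) + b = \left(1846 + \frac{-9 + \frac{2}{96}}{-19 + \frac{2}{96}}\right) - 141 = \left(1846 + \frac{-9 + 2 \cdot \frac{1}{96}}{-19 + 2 \cdot \frac{1}{96}}\right) - 141 = \left(1846 + \frac{-9 + \frac{1}{48}}{-19 + \frac{1}{48}}\right) - 141 = \left(1846 + \frac{1}{- \frac{911}{48}} \left(- \frac{431}{48}\right)\right) - 141 = \left(1846 - - \frac{431}{911}\right) - 141 = \left(1846 + \frac{431}{911}\right) - 141 = \frac{1682137}{911} - 141 = \frac{1553686}{911}$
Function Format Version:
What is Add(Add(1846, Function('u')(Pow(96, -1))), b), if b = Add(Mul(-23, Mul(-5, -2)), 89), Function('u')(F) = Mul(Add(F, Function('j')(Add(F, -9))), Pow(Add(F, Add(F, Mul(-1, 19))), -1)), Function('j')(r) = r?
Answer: Rational(1553686, 911) ≈ 1705.5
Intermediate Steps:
Function('u')(F) = Mul(Pow(Add(-19, Mul(2, F)), -1), Add(-9, Mul(2, F))) (Function('u')(F) = Mul(Add(F, Add(F, -9)), Pow(Add(F, Add(F, Mul(-1, 19))), -1)) = Mul(Add(F, Add(-9, F)), Pow(Add(F, Add(F, -19)), -1)) = Mul(Add(-9, Mul(2, F)), Pow(Add(F, Add(-19, F)), -1)) = Mul(Add(-9, Mul(2, F)), Pow(Add(-19, Mul(2, F)), -1)) = Mul(Pow(Add(-19, Mul(2, F)), -1), Add(-9, Mul(2, F))))
b = -141 (b = Add(Mul(-23, 10), 89) = Add(-230, 89) = -141)
Add(Add(1846, Function('u')(Pow(96, -1))), b) = Add(Add(1846, Mul(Pow(Add(-19, Mul(2, Pow(96, -1))), -1), Add(-9, Mul(2, Pow(96, -1))))), -141) = Add(Add(1846, Mul(Pow(Add(-19, Mul(2, Rational(1, 96))), -1), Add(-9, Mul(2, Rational(1, 96))))), -141) = Add(Add(1846, Mul(Pow(Add(-19, Rational(1, 48)), -1), Add(-9, Rational(1, 48)))), -141) = Add(Add(1846, Mul(Pow(Rational(-911, 48), -1), Rational(-431, 48))), -141) = Add(Add(1846, Mul(Rational(-48, 911), Rational(-431, 48))), -141) = Add(Add(1846, Rational(431, 911)), -141) = Add(Rational(1682137, 911), -141) = Rational(1553686, 911)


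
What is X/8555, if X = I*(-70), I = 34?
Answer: -476/1711 ≈ -0.27820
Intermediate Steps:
X = -2380 (X = 34*(-70) = -2380)
X/8555 = -2380/8555 = -2380*1/8555 = -476/1711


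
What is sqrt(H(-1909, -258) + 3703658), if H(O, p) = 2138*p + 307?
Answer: sqrt(3152361) ≈ 1775.5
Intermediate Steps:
H(O, p) = 307 + 2138*p
sqrt(H(-1909, -258) + 3703658) = sqrt((307 + 2138*(-258)) + 3703658) = sqrt((307 - 551604) + 3703658) = sqrt(-551297 + 3703658) = sqrt(3152361)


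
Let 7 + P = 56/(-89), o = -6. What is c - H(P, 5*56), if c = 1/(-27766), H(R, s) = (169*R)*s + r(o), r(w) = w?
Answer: 892144181435/2471174 ≈ 3.6102e+5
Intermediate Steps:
P = -679/89 (P = -7 + 56/(-89) = -7 + 56*(-1/89) = -7 - 56/89 = -679/89 ≈ -7.6292)
H(R, s) = -6 + 169*R*s (H(R, s) = (169*R)*s - 6 = 169*R*s - 6 = -6 + 169*R*s)
c = -1/27766 ≈ -3.6015e-5
c - H(P, 5*56) = -1/27766 - (-6 + 169*(-679/89)*(5*56)) = -1/27766 - (-6 + 169*(-679/89)*280) = -1/27766 - (-6 - 32130280/89) = -1/27766 - 1*(-32130814/89) = -1/27766 + 32130814/89 = 892144181435/2471174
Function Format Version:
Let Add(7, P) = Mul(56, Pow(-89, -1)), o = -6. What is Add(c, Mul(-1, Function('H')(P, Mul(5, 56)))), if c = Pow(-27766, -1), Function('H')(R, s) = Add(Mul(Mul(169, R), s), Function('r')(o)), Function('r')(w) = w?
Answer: Rational(892144181435, 2471174) ≈ 3.6102e+5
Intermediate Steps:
P = Rational(-679, 89) (P = Add(-7, Mul(56, Pow(-89, -1))) = Add(-7, Mul(56, Rational(-1, 89))) = Add(-7, Rational(-56, 89)) = Rational(-679, 89) ≈ -7.6292)
Function('H')(R, s) = Add(-6, Mul(169, R, s)) (Function('H')(R, s) = Add(Mul(Mul(169, R), s), -6) = Add(Mul(169, R, s), -6) = Add(-6, Mul(169, R, s)))
c = Rational(-1, 27766) ≈ -3.6015e-5
Add(c, Mul(-1, Function('H')(P, Mul(5, 56)))) = Add(Rational(-1, 27766), Mul(-1, Add(-6, Mul(169, Rational(-679, 89), Mul(5, 56))))) = Add(Rational(-1, 27766), Mul(-1, Add(-6, Mul(169, Rational(-679, 89), 280)))) = Add(Rational(-1, 27766), Mul(-1, Add(-6, Rational(-32130280, 89)))) = Add(Rational(-1, 27766), Mul(-1, Rational(-32130814, 89))) = Add(Rational(-1, 27766), Rational(32130814, 89)) = Rational(892144181435, 2471174)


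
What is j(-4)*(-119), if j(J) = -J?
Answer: -476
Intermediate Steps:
j(-4)*(-119) = -1*(-4)*(-119) = 4*(-119) = -476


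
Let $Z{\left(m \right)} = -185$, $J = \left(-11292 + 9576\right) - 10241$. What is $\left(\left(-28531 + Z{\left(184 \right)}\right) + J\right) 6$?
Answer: $-244038$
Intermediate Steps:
$J = -11957$ ($J = -1716 - 10241 = -11957$)
$\left(\left(-28531 + Z{\left(184 \right)}\right) + J\right) 6 = \left(\left(-28531 - 185\right) - 11957\right) 6 = \left(-28716 - 11957\right) 6 = \left(-40673\right) 6 = -244038$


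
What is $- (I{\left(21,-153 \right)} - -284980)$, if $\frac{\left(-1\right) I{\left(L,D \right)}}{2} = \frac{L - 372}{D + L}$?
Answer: $- \frac{6269443}{22} \approx -2.8497 \cdot 10^{5}$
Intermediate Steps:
$I{\left(L,D \right)} = - \frac{2 \left(-372 + L\right)}{D + L}$ ($I{\left(L,D \right)} = - 2 \frac{L - 372}{D + L} = - 2 \frac{-372 + L}{D + L} = - \frac{2 \left(-372 + L\right)}{D + L}$)
$- (I{\left(21,-153 \right)} - -284980) = - (\frac{2 \left(372 - 21\right)}{-153 + 21} - -284980) = - (\frac{2 \left(372 - 21\right)}{-132} + 284980) = - (2 \left(- \frac{1}{132}\right) 351 + 284980) = - (- \frac{117}{22} + 284980) = \left(-1\right) \frac{6269443}{22} = - \frac{6269443}{22}$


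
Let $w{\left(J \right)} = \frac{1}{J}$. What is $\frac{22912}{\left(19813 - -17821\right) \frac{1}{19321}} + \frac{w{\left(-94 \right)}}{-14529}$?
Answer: $\frac{302291672097793}{25698866142} \approx 11763.0$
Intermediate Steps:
$\frac{22912}{\left(19813 - -17821\right) \frac{1}{19321}} + \frac{w{\left(-94 \right)}}{-14529} = \frac{22912}{\left(19813 - -17821\right) \frac{1}{19321}} + \frac{1}{\left(-94\right) \left(-14529\right)} = \frac{22912}{\left(19813 + 17821\right) \frac{1}{19321}} - - \frac{1}{1365726} = \frac{22912}{37634 \cdot \frac{1}{19321}} + \frac{1}{1365726} = \frac{22912}{\frac{37634}{19321}} + \frac{1}{1365726} = 22912 \cdot \frac{19321}{37634} + \frac{1}{1365726} = \frac{221341376}{18817} + \frac{1}{1365726} = \frac{302291672097793}{25698866142}$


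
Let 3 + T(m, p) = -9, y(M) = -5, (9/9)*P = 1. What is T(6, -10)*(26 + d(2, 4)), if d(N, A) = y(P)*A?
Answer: -72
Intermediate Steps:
P = 1
T(m, p) = -12 (T(m, p) = -3 - 9 = -12)
d(N, A) = -5*A
T(6, -10)*(26 + d(2, 4)) = -12*(26 - 5*4) = -12*(26 - 20) = -12*6 = -72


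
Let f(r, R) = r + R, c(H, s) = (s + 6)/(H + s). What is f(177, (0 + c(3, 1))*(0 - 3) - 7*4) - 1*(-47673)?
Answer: 191267/4 ≈ 47817.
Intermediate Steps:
c(H, s) = (6 + s)/(H + s)
f(r, R) = R + r
f(177, (0 + c(3, 1))*(0 - 3) - 7*4) - 1*(-47673) = (((0 + (6 + 1)/(3 + 1))*(0 - 3) - 7*4) + 177) - 1*(-47673) = (((0 + 7/4)*(-3) - 28) + 177) + 47673 = (((7/4)*(-3) - 28) + 177) + 47673 = ((-21/4 - 28) + 177) + 47673 = (-133/4 + 177) + 47673 = 575/4 + 47673 = 191267/4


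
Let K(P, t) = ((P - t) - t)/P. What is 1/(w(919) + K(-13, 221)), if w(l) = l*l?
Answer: 1/844596 ≈ 1.1840e-6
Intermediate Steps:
w(l) = l²
K(P, t) = (P - 2*t)/P
1/(w(919) + K(-13, 221)) = 1/(919² + (-13 - 2*221)/(-13)) = 1/(844561 - (-13 - 442)/13) = 1/(844561 - 1/13*(-455)) = 1/(844561 + 35) = 1/844596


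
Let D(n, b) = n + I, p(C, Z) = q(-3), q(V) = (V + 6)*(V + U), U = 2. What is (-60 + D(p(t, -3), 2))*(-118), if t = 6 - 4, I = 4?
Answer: 6962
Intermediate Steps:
t = 2
q(V) = (2 + V)*(6 + V) (q(V) = (V + 6)*(V + 2) = (6 + V)*(2 + V) = (2 + V)*(6 + V))
p(C, Z) = -3 (p(C, Z) = 12 + (-3)**2 + 8*(-3) = 12 + 9 - 24 = -3)
D(n, b) = 4 + n (D(n, b) = n + 4 = 4 + n)
(-60 + D(p(t, -3), 2))*(-118) = (-60 + (4 - 3))*(-118) = (-60 + 1)*(-118) = -59*(-118) = 6962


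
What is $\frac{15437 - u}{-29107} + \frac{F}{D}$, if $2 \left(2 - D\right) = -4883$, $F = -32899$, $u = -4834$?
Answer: $- \frac{2014246763}{142245909} \approx -14.16$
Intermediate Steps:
$D = \frac{4887}{2}$ ($D = 2 - - \frac{4883}{2} = 2 + \frac{4883}{2} = \frac{4887}{2} \approx 2443.5$)
$\frac{15437 - u}{-29107} + \frac{F}{D} = \frac{15437 - -4834}{-29107} - \frac{32899}{\frac{4887}{2}} = \left(15437 + 4834\right) \left(- \frac{1}{29107}\right) - \frac{65798}{4887} = 20271 \left(- \frac{1}{29107}\right) - \frac{65798}{4887} = - \frac{20271}{29107} - \frac{65798}{4887} = - \frac{2014246763}{142245909}$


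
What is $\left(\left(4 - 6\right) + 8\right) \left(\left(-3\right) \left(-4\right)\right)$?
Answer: $72$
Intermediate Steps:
$\left(\left(4 - 6\right) + 8\right) \left(\left(-3\right) \left(-4\right)\right) = \left(-2 + 8\right) 12 = 6 \cdot 12 = 72$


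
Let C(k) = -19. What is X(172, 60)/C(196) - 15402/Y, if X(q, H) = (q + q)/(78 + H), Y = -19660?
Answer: 8405251/12887130 ≈ 0.65222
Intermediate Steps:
X(q, H) = 2*q/(78 + H) (X(q, H) = (2*q)/(78 + H) = 2*q/(78 + H))
X(172, 60)/C(196) - 15402/Y = (2*172/(78 + 60))/(-19) - 15402/(-19660) = (2*172/138)*(-1/19) - 15402*(-1/19660) = (2*172*(1/138))*(-1/19) + 7701/9830 = (172/69)*(-1/19) + 7701/9830 = -172/1311 + 7701/9830 = 8405251/12887130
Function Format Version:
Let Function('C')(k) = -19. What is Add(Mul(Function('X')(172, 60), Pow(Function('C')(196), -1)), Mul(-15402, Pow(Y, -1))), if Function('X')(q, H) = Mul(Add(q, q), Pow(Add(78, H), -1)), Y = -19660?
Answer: Rational(8405251, 12887130) ≈ 0.65222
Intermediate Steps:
Function('X')(q, H) = Mul(2, q, Pow(Add(78, H), -1)) (Function('X')(q, H) = Mul(Mul(2, q), Pow(Add(78, H), -1)) = Mul(2, q, Pow(Add(78, H), -1)))
Add(Mul(Function('X')(172, 60), Pow(Function('C')(196), -1)), Mul(-15402, Pow(Y, -1))) = Add(Mul(Mul(2, 172, Pow(Add(78, 60), -1)), Pow(-19, -1)), Mul(-15402, Pow(-19660, -1))) = Add(Mul(Mul(2, 172, Pow(138, -1)), Rational(-1, 19)), Mul(-15402, Rational(-1, 19660))) = Add(Mul(Mul(2, 172, Rational(1, 138)), Rational(-1, 19)), Rational(7701, 9830)) = Add(Mul(Rational(172, 69), Rational(-1, 19)), Rational(7701, 9830)) = Add(Rational(-172, 1311), Rational(7701, 9830)) = Rational(8405251, 12887130)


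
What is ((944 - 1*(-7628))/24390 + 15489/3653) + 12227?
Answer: 544897037158/44548335 ≈ 12232.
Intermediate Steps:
((944 - 1*(-7628))/24390 + 15489/3653) + 12227 = ((944 + 7628)*(1/24390) + 15489*(1/3653)) + 12227 = (8572*(1/24390) + 15489/3653) + 12227 = (4286/12195 + 15489/3653) + 12227 = 204545113/44548335 + 12227 = 544897037158/44548335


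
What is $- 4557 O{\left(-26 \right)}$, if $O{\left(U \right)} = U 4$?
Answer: $473928$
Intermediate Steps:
$O{\left(U \right)} = 4 U$
$- 4557 O{\left(-26 \right)} = - 4557 \cdot 4 \left(-26\right) = \left(-4557\right) \left(-104\right) = 473928$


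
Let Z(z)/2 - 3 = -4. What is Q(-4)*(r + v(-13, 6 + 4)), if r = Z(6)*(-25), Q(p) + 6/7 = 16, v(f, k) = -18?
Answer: 3392/7 ≈ 484.57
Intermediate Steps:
Z(z) = -2 (Z(z) = 6 + 2*(-4) = 6 - 8 = -2)
Q(p) = 106/7 (Q(p) = -6/7 + 16 = 106/7)
r = 50 (r = -2*(-25) = 50)
Q(-4)*(r + v(-13, 6 + 4)) = 106*(50 - 18)/7 = (106/7)*32 = 3392/7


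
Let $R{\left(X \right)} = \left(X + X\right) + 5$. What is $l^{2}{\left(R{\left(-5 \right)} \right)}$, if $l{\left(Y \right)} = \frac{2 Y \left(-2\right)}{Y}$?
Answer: $16$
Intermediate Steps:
$R{\left(X \right)} = 5 + 2 X$ ($R{\left(X \right)} = 2 X + 5 = 5 + 2 X$)
$l{\left(Y \right)} = -4$ ($l{\left(Y \right)} = \frac{\left(-4\right) Y}{Y} = -4$)
$l^{2}{\left(R{\left(-5 \right)} \right)} = \left(-4\right)^{2} = 16$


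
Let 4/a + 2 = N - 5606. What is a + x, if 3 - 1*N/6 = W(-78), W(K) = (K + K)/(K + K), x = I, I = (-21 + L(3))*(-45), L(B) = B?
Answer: 1133189/1399 ≈ 810.00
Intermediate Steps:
I = 810 (I = (-21 + 3)*(-45) = -18*(-45) = 810)
x = 810
W(K) = 1 (W(K) = (2*K)/((2*K)) = (2*K)*(1/(2*K)) = 1)
N = 12 (N = 18 - 6*1 = 18 - 6 = 12)
a = -1/1399 (a = 4/(-2 + (12 - 5606)) = 4/(-2 - 5594) = 4/(-5596) = 4*(-1/5596) = -1/1399 ≈ -0.00071480)
a + x = -1/1399 + 810 = 1133189/1399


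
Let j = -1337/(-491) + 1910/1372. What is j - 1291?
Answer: -433456279/336826 ≈ -1286.9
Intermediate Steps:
j = 1386087/336826 (j = -1337*(-1/491) + 1910*(1/1372) = 1337/491 + 955/686 = 1386087/336826 ≈ 4.1151)
j - 1291 = 1386087/336826 - 1291 = -433456279/336826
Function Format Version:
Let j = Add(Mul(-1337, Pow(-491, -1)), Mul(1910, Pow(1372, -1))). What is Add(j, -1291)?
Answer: Rational(-433456279, 336826) ≈ -1286.9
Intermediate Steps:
j = Rational(1386087, 336826) (j = Add(Mul(-1337, Rational(-1, 491)), Mul(1910, Rational(1, 1372))) = Add(Rational(1337, 491), Rational(955, 686)) = Rational(1386087, 336826) ≈ 4.1151)
Add(j, -1291) = Add(Rational(1386087, 336826), -1291) = Rational(-433456279, 336826)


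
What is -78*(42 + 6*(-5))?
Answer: -936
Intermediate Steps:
-78*(42 + 6*(-5)) = -78*(42 - 30) = -78*12 = -936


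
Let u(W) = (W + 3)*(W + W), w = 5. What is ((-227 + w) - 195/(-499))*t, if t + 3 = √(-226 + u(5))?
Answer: 331749/499 - 110583*I*√146/499 ≈ 664.83 - 2677.7*I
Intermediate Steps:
u(W) = 2*W*(3 + W) (u(W) = (3 + W)*(2*W) = 2*W*(3 + W))
t = -3 + I*√146 (t = -3 + √(-226 + 2*5*(3 + 5)) = -3 + √(-226 + 2*5*8) = -3 + √(-226 + 80) = -3 + √(-146) = -3 + I*√146 ≈ -3.0 + 12.083*I)
((-227 + w) - 195/(-499))*t = ((-227 + 5) - 195/(-499))*(-3 + I*√146) = (-222 - 195*(-1/499))*(-3 + I*√146) = (-222 + 195/499)*(-3 + I*√146) = -110583*(-3 + I*√146)/499 = 331749/499 - 110583*I*√146/499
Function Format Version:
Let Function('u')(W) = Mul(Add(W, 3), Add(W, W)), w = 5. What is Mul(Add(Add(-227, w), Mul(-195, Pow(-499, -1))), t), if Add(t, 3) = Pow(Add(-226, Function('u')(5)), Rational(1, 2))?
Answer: Add(Rational(331749, 499), Mul(Rational(-110583, 499), I, Pow(146, Rational(1, 2)))) ≈ Add(664.83, Mul(-2677.7, I))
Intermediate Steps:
Function('u')(W) = Mul(2, W, Add(3, W)) (Function('u')(W) = Mul(Add(3, W), Mul(2, W)) = Mul(2, W, Add(3, W)))
t = Add(-3, Mul(I, Pow(146, Rational(1, 2)))) (t = Add(-3, Pow(Add(-226, Mul(2, 5, Add(3, 5))), Rational(1, 2))) = Add(-3, Pow(Add(-226, Mul(2, 5, 8)), Rational(1, 2))) = Add(-3, Pow(Add(-226, 80), Rational(1, 2))) = Add(-3, Pow(-146, Rational(1, 2))) = Add(-3, Mul(I, Pow(146, Rational(1, 2)))) ≈ Add(-3.0000, Mul(12.083, I)))
Mul(Add(Add(-227, w), Mul(-195, Pow(-499, -1))), t) = Mul(Add(Add(-227, 5), Mul(-195, Pow(-499, -1))), Add(-3, Mul(I, Pow(146, Rational(1, 2))))) = Mul(Add(-222, Mul(-195, Rational(-1, 499))), Add(-3, Mul(I, Pow(146, Rational(1, 2))))) = Mul(Add(-222, Rational(195, 499)), Add(-3, Mul(I, Pow(146, Rational(1, 2))))) = Mul(Rational(-110583, 499), Add(-3, Mul(I, Pow(146, Rational(1, 2))))) = Add(Rational(331749, 499), Mul(Rational(-110583, 499), I, Pow(146, Rational(1, 2))))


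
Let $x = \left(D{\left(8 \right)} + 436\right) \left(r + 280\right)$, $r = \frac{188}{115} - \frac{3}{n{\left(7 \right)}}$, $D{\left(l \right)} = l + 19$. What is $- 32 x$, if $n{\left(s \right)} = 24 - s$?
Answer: $- \frac{8152518816}{1955} \approx -4.1701 \cdot 10^{6}$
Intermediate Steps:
$D{\left(l \right)} = 19 + l$
$r = \frac{2851}{1955}$ ($r = \frac{188}{115} - \frac{3}{24 - 7} = 188 \cdot \frac{1}{115} - \frac{3}{24 - 7} = \frac{188}{115} - \frac{3}{17} = \frac{2851}{1955} \approx 1.4583$)
$x = \frac{254766213}{1955}$ ($x = \left(\left(19 + 8\right) + 436\right) \left(\frac{2851}{1955} + 280\right) = \left(27 + 436\right) \frac{550251}{1955} = 463 \cdot \frac{550251}{1955} = \frac{254766213}{1955} \approx 1.3032 \cdot 10^{5}$)
$- 32 x = \left(-32\right) \frac{254766213}{1955} = - \frac{8152518816}{1955}$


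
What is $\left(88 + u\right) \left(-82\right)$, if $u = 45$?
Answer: $-10906$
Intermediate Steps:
$\left(88 + u\right) \left(-82\right) = \left(88 + 45\right) \left(-82\right) = 133 \left(-82\right) = -10906$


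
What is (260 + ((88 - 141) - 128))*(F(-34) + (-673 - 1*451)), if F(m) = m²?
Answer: 2528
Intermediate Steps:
(260 + ((88 - 141) - 128))*(F(-34) + (-673 - 1*451)) = (260 + ((88 - 141) - 128))*((-34)² + (-673 - 1*451)) = (260 + (-53 - 128))*(1156 + (-673 - 451)) = (260 - 181)*(1156 - 1124) = 79*32 = 2528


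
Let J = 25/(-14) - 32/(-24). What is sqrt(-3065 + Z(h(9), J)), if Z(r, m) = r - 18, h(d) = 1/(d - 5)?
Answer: I*sqrt(12331)/2 ≈ 55.523*I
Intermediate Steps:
h(d) = 1/(-5 + d)
J = -19/42 (J = 25*(-1/14) - 32*(-1/24) = -25/14 + 4/3 = -19/42 ≈ -0.45238)
Z(r, m) = -18 + r
sqrt(-3065 + Z(h(9), J)) = sqrt(-3065 + (-18 + 1/(-5 + 9))) = sqrt(-3065 + (-18 + 1/4)) = sqrt(-3065 - 71/4) = sqrt(-12331/4) = I*sqrt(12331)/2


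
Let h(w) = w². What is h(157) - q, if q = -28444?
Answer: 53093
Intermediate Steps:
h(157) - q = 157² - 1*(-28444) = 24649 + 28444 = 53093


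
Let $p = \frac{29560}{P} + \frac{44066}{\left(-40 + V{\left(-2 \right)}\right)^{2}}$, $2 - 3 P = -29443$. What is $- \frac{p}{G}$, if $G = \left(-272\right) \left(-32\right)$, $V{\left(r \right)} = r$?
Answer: $- \frac{48465163}{15069809664} \approx -0.003216$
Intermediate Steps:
$P = 9815$ ($P = \frac{2}{3} - - \frac{29443}{3} = \frac{2}{3} + \frac{29443}{3} = 9815$)
$G = 8704$
$p = \frac{48465163}{1731366}$ ($p = \frac{29560}{9815} + \frac{44066}{\left(-40 - 2\right)^{2}} = 29560 \cdot \frac{1}{9815} + \frac{44066}{\left(-42\right)^{2}} = \frac{5912}{1963} + \frac{44066}{1764} = \frac{5912}{1963} + 44066 \cdot \frac{1}{1764} = \frac{5912}{1963} + \frac{22033}{882} = \frac{48465163}{1731366} \approx 27.992$)
$- \frac{p}{G} = - \frac{48465163}{1731366 \cdot 8704} = \left(-1\right) \frac{48465163}{15069809664} = - \frac{48465163}{15069809664}$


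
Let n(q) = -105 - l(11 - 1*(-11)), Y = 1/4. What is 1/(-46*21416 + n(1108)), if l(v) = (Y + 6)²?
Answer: -16/15764481 ≈ -1.0149e-6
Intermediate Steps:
Y = ¼ (Y = 1*(¼) = ¼ ≈ 0.25000)
l(v) = 625/16 (l(v) = (¼ + 6)² = (25/4)² = 625/16)
n(q) = -2305/16 (n(q) = -105 - 1*625/16 = -105 - 625/16 = -2305/16)
1/(-46*21416 + n(1108)) = 1/(-46*21416 - 2305/16) = 1/(-985136 - 2305/16) = 1/(-15764481/16) = -16/15764481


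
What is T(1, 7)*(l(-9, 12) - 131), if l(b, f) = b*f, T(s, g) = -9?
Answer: 2151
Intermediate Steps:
T(1, 7)*(l(-9, 12) - 131) = -9*(-9*12 - 131) = -9*(-108 - 131) = -9*(-239) = 2151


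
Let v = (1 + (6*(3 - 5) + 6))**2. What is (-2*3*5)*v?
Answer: -750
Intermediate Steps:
v = 25 (v = (1 + (6*(-2) + 6))**2 = (1 + (-12 + 6))**2 = (1 - 6)**2 = (-5)**2 = 25)
(-2*3*5)*v = (-2*3*5)*25 = -6*5*25 = -30*25 = -750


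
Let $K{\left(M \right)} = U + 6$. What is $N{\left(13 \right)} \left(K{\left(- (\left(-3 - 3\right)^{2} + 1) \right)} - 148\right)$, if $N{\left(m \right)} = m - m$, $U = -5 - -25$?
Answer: $0$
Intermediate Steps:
$U = 20$ ($U = -5 + 25 = 20$)
$K{\left(M \right)} = 26$ ($K{\left(M \right)} = 20 + 6 = 26$)
$N{\left(m \right)} = 0$
$N{\left(13 \right)} \left(K{\left(- (\left(-3 - 3\right)^{2} + 1) \right)} - 148\right) = 0 \left(26 - 148\right) = 0 \left(-122\right) = 0$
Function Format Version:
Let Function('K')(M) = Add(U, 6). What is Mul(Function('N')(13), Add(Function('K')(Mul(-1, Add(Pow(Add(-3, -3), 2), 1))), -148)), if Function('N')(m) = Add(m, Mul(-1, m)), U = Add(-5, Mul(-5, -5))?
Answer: 0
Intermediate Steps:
U = 20 (U = Add(-5, 25) = 20)
Function('K')(M) = 26 (Function('K')(M) = Add(20, 6) = 26)
Function('N')(m) = 0
Mul(Function('N')(13), Add(Function('K')(Mul(-1, Add(Pow(Add(-3, -3), 2), 1))), -148)) = Mul(0, Add(26, -148)) = Mul(0, -122) = 0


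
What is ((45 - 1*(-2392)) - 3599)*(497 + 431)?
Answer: -1078336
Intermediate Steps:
((45 - 1*(-2392)) - 3599)*(497 + 431) = ((45 + 2392) - 3599)*928 = (2437 - 3599)*928 = -1162*928 = -1078336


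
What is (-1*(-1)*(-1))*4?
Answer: -4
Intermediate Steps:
(-1*(-1)*(-1))*4 = (1*(-1))*4 = -1*4 = -4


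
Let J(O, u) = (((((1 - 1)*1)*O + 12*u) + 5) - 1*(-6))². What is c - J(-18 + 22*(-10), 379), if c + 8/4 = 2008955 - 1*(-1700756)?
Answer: -17074772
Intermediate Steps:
c = 3709709 (c = -2 + (2008955 - 1*(-1700756)) = -2 + (2008955 + 1700756) = -2 + 3709711 = 3709709)
J(O, u) = (11 + 12*u)² (J(O, u) = ((((0*1)*O + 12*u) + 5) + 6)² = (((0*O + 12*u) + 5) + 6)² = (((0 + 12*u) + 5) + 6)² = ((12*u + 5) + 6)² = ((5 + 12*u) + 6)² = (11 + 12*u)²)
c - J(-18 + 22*(-10), 379) = 3709709 - (11 + 12*379)² = 3709709 - (11 + 4548)² = 3709709 - 1*4559² = 3709709 - 1*20784481 = 3709709 - 20784481 = -17074772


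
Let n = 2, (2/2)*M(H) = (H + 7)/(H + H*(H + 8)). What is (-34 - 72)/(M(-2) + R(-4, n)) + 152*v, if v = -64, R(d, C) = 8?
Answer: -1042380/107 ≈ -9741.9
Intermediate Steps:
M(H) = (7 + H)/(H + H*(8 + H)) (M(H) = (H + 7)/(H + H*(H + 8)) = (7 + H)/(H + H*(8 + H)))
(-34 - 72)/(M(-2) + R(-4, n)) + 152*v = (-34 - 72)/((7 - 2)/((-2)*(9 - 2)) + 8) + 152*(-64) = -106/(-1/2*5/7 + 8) - 9728 = -106/(-1/2*1/7*5 + 8) - 9728 = -106/(-5/14 + 8) - 9728 = -106/107/14 - 9728 = -106*14/107 - 9728 = -1484/107 - 9728 = -1042380/107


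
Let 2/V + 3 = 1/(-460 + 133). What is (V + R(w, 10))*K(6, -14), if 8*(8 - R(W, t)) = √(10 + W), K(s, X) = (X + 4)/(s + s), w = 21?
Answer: -18005/2946 + 5*√31/48 ≈ -5.5317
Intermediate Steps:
V = -327/491 (V = 2/(-3 + 1/(-460 + 133)) = 2/(-3 + 1/(-327)) = 2/(-3 - 1/327) = 2/(-982/327) = 2*(-327/982) = -327/491 ≈ -0.66599)
K(s, X) = (4 + X)/(2*s) (K(s, X) = (4 + X)/((2*s)) = (4 + X)*(1/(2*s)) = (4 + X)/(2*s))
R(W, t) = 8 - √(10 + W)/8
(V + R(w, 10))*K(6, -14) = (-327/491 + (8 - √(10 + 21)/8))*((½)*(4 - 14)/6) = (-327/491 + (8 - √31/8))*((½)*(⅙)*(-10)) = (3601/491 - √31/8)*(-⅚) = -18005/2946 + 5*√31/48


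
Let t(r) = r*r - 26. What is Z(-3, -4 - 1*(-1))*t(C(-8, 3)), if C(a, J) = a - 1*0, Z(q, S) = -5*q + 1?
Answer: 608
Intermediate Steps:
Z(q, S) = 1 - 5*q
C(a, J) = a (C(a, J) = a + 0 = a)
t(r) = -26 + r² (t(r) = r² - 26 = -26 + r²)
Z(-3, -4 - 1*(-1))*t(C(-8, 3)) = (1 - 5*(-3))*(-26 + (-8)²) = (1 + 15)*(-26 + 64) = 16*38 = 608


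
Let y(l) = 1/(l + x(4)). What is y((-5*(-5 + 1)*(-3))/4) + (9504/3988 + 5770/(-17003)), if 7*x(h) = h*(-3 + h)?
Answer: 3380626301/1712151091 ≈ 1.9745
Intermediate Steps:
x(h) = h*(-3 + h)/7 (x(h) = (h*(-3 + h))/7 = h*(-3 + h)/7)
y(l) = 1/(4/7 + l) (y(l) = 1/(l + (⅐)*4*(-3 + 4)) = 1/(l + (⅐)*4*1) = 1/(l + 4/7) = 1/(4/7 + l))
y((-5*(-5 + 1)*(-3))/4) + (9504/3988 + 5770/(-17003)) = 7/(4 + 7*((-5*(-5 + 1)*(-3))/4)) + (9504/3988 + 5770/(-17003)) = 7/(4 + 7*((-5*(-4)*(-3))*(¼))) + (9504*(1/3988) + 5770*(-1/17003)) = 7/(4 + 7*((20*(-3))*(¼))) + (2376/997 - 5770/17003) = 7/(4 + 7*(-60*¼)) + 34646438/16951991 = 7/(4 + 7*(-15)) + 34646438/16951991 = 7/(4 - 105) + 34646438/16951991 = 7/(-101) + 34646438/16951991 = 7*(-1/101) + 34646438/16951991 = -7/101 + 34646438/16951991 = 3380626301/1712151091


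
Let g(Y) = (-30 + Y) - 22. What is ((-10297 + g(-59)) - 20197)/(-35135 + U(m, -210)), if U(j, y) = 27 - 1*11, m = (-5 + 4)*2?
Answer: 30605/35119 ≈ 0.87147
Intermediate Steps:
m = -2 (m = -1*2 = -2)
U(j, y) = 16 (U(j, y) = 27 - 11 = 16)
g(Y) = -52 + Y
((-10297 + g(-59)) - 20197)/(-35135 + U(m, -210)) = ((-10297 + (-52 - 59)) - 20197)/(-35135 + 16) = ((-10297 - 111) - 20197)/(-35119) = (-10408 - 20197)*(-1/35119) = -30605*(-1/35119) = 30605/35119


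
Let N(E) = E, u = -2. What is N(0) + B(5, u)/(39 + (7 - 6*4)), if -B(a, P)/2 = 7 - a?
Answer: -2/11 ≈ -0.18182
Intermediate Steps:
B(a, P) = -14 + 2*a (B(a, P) = -2*(7 - a) = -14 + 2*a)
N(0) + B(5, u)/(39 + (7 - 6*4)) = 0 + (-14 + 2*5)/(39 + (7 - 6*4)) = 0 + (-14 + 10)/(39 + (7 - 24)) = 0 - 4/(39 - 17) = 0 - 4/22 = 0 - 4*1/22 = 0 - 2/11 = -2/11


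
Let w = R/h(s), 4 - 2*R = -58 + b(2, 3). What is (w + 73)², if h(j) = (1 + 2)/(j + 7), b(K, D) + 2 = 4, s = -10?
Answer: 1849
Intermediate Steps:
b(K, D) = 2 (b(K, D) = -2 + 4 = 2)
h(j) = 3/(7 + j)
R = 30 (R = 2 - (-58 + 2)/2 = 2 - ½*(-56) = 2 + 28 = 30)
w = -30 (w = 30/((3/(7 - 10))) = 30/((3/(-3))) = 30/((3*(-⅓))) = 30/(-1) = 30*(-1) = -30)
(w + 73)² = (-30 + 73)² = 43² = 1849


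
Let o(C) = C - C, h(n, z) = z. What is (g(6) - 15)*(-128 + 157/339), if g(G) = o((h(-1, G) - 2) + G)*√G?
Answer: 216175/113 ≈ 1913.1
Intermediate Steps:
o(C) = 0
g(G) = 0 (g(G) = 0*√G = 0)
(g(6) - 15)*(-128 + 157/339) = (0 - 15)*(-128 + 157/339) = -15*(-128 + 157*(1/339)) = -15*(-128 + 157/339) = -15*(-43235/339) = 216175/113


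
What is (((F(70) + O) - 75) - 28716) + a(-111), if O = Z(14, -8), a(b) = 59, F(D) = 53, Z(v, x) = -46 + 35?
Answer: -28690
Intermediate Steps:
Z(v, x) = -11
O = -11
(((F(70) + O) - 75) - 28716) + a(-111) = (((53 - 11) - 75) - 28716) + 59 = ((42 - 75) - 28716) + 59 = (-33 - 28716) + 59 = -28749 + 59 = -28690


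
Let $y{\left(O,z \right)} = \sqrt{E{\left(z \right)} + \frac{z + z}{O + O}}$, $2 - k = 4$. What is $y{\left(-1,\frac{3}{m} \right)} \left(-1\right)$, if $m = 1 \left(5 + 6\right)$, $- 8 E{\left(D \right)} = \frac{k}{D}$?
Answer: $- \frac{\sqrt{2805}}{66} \approx -0.80246$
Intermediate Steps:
$k = -2$ ($k = 2 - 4 = -2$)
$E{\left(D \right)} = \frac{1}{4 D}$ ($E{\left(D \right)} = - \frac{\left(-2\right) \frac{1}{D}}{8} = \frac{1}{4 D}$)
$m = 11$ ($m = 1 \cdot 11 = 11$)
$y{\left(O,z \right)} = \sqrt{\frac{1}{4 z} + \frac{z}{O}}$ ($y{\left(O,z \right)} = \sqrt{\frac{1}{4 z} + \frac{z + z}{O + O}} = \sqrt{\frac{1}{4 z} + \frac{2 z}{2 O}} = \sqrt{\frac{1}{4 z} + 2 z \frac{1}{2 O}} = \sqrt{\frac{1}{4 z} + \frac{z}{O}}$)
$y{\left(-1,\frac{3}{m} \right)} \left(-1\right) = \frac{\sqrt{\frac{1}{3 \cdot \frac{1}{11}} + \frac{4 \cdot \frac{3}{11}}{-1}}}{2} \left(-1\right) = \frac{\sqrt{\frac{1}{3 \cdot \frac{1}{11}} + 4 \cdot 3 \cdot \frac{1}{11} \left(-1\right)}}{2} \left(-1\right) = \frac{\sqrt{\frac{1}{\frac{3}{11}} + 4 \cdot \frac{3}{11} \left(-1\right)}}{2} \left(-1\right) = \frac{\sqrt{\frac{11}{3} - \frac{12}{11}}}{2} \left(-1\right) = \frac{\sqrt{\frac{85}{33}}}{2} \left(-1\right) = \frac{\frac{1}{33} \sqrt{2805}}{2} \left(-1\right) = \frac{\sqrt{2805}}{66} \left(-1\right) = - \frac{\sqrt{2805}}{66}$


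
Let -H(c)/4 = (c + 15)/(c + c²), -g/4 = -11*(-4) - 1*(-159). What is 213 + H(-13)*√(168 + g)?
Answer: 213 - 4*I*√161/39 ≈ 213.0 - 1.3014*I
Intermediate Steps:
g = -812 (g = -4*(-11*(-4) - 1*(-159)) = -4*(44 + 159) = -4*203 = -812)
H(c) = -4*(15 + c)/(c + c²) (H(c) = -4*(c + 15)/(c + c²) = -4*(15 + c)/(c + c²))
213 + H(-13)*√(168 + g) = 213 + (4*(-15 - 1*(-13))/(-13*(1 - 13)))*√(168 - 812) = 213 + (4*(-1/13)*(-15 + 13)/(-12))*√(-644) = 213 + (4*(-1/13)*(-1/12)*(-2))*(2*I*√161) = 213 - 4*I*√161/39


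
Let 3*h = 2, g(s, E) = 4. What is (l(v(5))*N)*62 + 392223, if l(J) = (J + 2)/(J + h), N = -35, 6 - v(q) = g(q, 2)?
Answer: 388968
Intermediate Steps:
h = ⅔ (h = (⅓)*2 = ⅔ ≈ 0.66667)
v(q) = 2 (v(q) = 6 - 1*4 = 6 - 4 = 2)
l(J) = (2 + J)/(⅔ + J) (l(J) = (J + 2)/(J + ⅔) = (2 + J)/(⅔ + J))
(l(v(5))*N)*62 + 392223 = ((3*(2 + 2)/(2 + 3*2))*(-35))*62 + 392223 = ((3*4/(2 + 6))*(-35))*62 + 392223 = ((3*4/8)*(-35))*62 + 392223 = ((3*(⅛)*4)*(-35))*62 + 392223 = ((3/2)*(-35))*62 + 392223 = -105/2*62 + 392223 = -3255 + 392223 = 388968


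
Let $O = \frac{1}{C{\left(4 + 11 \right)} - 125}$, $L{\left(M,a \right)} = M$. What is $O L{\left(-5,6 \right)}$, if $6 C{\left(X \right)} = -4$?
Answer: $\frac{15}{377} \approx 0.039788$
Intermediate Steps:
$C{\left(X \right)} = - \frac{2}{3}$ ($C{\left(X \right)} = \frac{1}{6} \left(-4\right) = - \frac{2}{3}$)
$O = - \frac{3}{377}$ ($O = \frac{1}{- \frac{2}{3} - 125} = \frac{1}{- \frac{377}{3}} = - \frac{3}{377} \approx -0.0079576$)
$O L{\left(-5,6 \right)} = \left(- \frac{3}{377}\right) \left(-5\right) = \frac{15}{377}$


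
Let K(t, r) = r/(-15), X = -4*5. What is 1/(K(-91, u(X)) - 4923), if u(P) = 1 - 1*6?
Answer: -3/14768 ≈ -0.00020314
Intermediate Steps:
X = -20
u(P) = -5 (u(P) = 1 - 6 = -5)
K(t, r) = -r/15 (K(t, r) = r*(-1/15) = -r/15)
1/(K(-91, u(X)) - 4923) = 1/(-1/15*(-5) - 4923) = 1/(⅓ - 4923) = 1/(-14768/3) = -3/14768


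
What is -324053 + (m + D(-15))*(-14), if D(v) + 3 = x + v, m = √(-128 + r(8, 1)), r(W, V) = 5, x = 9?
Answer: -323927 - 14*I*√123 ≈ -3.2393e+5 - 155.27*I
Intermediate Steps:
m = I*√123 (m = √(-128 + 5) = √(-123) = I*√123 ≈ 11.091*I)
D(v) = 6 + v (D(v) = -3 + (9 + v) = 6 + v)
-324053 + (m + D(-15))*(-14) = -324053 + (I*√123 + (6 - 15))*(-14) = -324053 + (I*√123 - 9)*(-14) = -324053 + (-9 + I*√123)*(-14) = -324053 + (126 - 14*I*√123) = -323927 - 14*I*√123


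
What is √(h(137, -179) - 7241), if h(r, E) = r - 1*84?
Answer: 2*I*√1797 ≈ 84.782*I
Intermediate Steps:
h(r, E) = -84 + r (h(r, E) = r - 84 = -84 + r)
√(h(137, -179) - 7241) = √((-84 + 137) - 7241) = √(53 - 7241) = √(-7188) = 2*I*√1797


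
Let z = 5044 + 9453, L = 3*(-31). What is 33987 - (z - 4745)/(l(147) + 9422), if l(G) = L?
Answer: 317054971/9329 ≈ 33986.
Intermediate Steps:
L = -93
z = 14497
l(G) = -93
33987 - (z - 4745)/(l(147) + 9422) = 33987 - (14497 - 4745)/(-93 + 9422) = 33987 - 9752/9329 = 317054971/9329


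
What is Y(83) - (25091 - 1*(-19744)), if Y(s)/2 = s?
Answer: -44669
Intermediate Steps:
Y(s) = 2*s
Y(83) - (25091 - 1*(-19744)) = 2*83 - (25091 - 1*(-19744)) = 166 - (25091 + 19744) = 166 - 1*44835 = 166 - 44835 = -44669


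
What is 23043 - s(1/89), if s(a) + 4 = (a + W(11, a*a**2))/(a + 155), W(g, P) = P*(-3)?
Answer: 1259266365767/54639058 ≈ 23047.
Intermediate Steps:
W(g, P) = -3*P
s(a) = -4 + (a - 3*a**3)/(155 + a) (s(a) = -4 + (a - 3*a*a**2)/(a + 155) = -4 + (a - 3*a**3)/(155 + a))
23043 - s(1/89) = 23043 - (-620 - 3/89 - 3*(1/89)**3)/(155 + 1/89) = 23043 - (-620 - 3*1/89 - 3*(1/89)**3)/(155 + 1/89) = 23043 - (-620 - 3/89 - 3*1/704969)/13796/89 = 23043 - 89*(-620 - 3/89 - 3/704969)/13796 = 23043 - 89*(-437104546)/(13796*704969) = 23043 - 1*(-218552273/54639058) = 23043 + 218552273/54639058 = 1259266365767/54639058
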